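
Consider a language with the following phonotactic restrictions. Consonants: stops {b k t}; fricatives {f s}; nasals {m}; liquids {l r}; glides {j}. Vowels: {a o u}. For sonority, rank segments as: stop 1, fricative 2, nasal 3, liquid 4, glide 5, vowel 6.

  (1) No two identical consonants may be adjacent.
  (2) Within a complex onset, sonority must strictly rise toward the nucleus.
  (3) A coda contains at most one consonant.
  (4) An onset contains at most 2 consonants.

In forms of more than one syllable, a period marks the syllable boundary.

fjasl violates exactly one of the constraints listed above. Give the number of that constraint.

3

fjasl: syllable 1 coda /sl/ has 2 consonants (> 1).
This is a violation of constraint 3: "A coda contains at most one consonant."
The remaining constraints (1, 2, 4) are satisfied.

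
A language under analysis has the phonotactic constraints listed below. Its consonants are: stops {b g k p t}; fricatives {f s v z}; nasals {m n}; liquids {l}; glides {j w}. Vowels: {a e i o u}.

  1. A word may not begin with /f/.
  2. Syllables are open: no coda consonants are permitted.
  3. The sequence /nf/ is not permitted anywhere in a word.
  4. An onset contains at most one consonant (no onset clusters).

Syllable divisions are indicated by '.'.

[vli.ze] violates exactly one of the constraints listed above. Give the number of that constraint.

[vli.ze]: syllable 1 onset /vl/ has 2 consonants (> 1).
This is a violation of constraint 4: "An onset contains at most one consonant (no onset clusters)."
The remaining constraints (1, 2, 3) are satisfied.

4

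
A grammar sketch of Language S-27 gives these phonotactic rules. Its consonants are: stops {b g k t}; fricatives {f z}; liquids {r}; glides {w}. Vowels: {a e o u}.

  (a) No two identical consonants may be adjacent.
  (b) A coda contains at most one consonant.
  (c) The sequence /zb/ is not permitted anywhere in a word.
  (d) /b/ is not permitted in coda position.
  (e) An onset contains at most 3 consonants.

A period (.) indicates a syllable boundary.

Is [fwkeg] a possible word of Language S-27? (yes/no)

yes

[fwkeg] — σ1 onset /fwk/ (3C), coda /g/ ok → well-formed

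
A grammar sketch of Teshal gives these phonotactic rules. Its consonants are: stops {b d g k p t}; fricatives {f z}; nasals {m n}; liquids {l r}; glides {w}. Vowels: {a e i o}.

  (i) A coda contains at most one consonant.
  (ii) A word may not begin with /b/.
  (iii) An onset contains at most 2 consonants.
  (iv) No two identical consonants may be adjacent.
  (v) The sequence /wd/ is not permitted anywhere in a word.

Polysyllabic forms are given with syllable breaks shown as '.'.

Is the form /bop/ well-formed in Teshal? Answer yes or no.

/bop/ — violates constraint (ii): word begins with /b/ → ill-formed

no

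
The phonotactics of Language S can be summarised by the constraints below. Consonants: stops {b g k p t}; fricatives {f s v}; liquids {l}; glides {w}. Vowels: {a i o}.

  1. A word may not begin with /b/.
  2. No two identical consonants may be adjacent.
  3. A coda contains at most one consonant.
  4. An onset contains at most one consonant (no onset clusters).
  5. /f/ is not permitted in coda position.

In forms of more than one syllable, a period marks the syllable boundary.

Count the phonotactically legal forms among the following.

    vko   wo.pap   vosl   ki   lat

vko — violates constraint 4: syllable 1 onset /vk/ has 2 consonants (> 1) → phonotactically illegal
wo.pap — σ1 onset /w/, coda /∅/ ok; σ2 onset /p/, coda /p/ ok → phonotactically legal
vosl — violates constraint 3: syllable 1 coda /sl/ has 2 consonants (> 1) → phonotactically illegal
ki — σ1 onset /k/, coda /∅/ ok → phonotactically legal
lat — σ1 onset /l/, coda /t/ ok → phonotactically legal
Phonotactically legal: wo.pap, ki, lat → 3.

3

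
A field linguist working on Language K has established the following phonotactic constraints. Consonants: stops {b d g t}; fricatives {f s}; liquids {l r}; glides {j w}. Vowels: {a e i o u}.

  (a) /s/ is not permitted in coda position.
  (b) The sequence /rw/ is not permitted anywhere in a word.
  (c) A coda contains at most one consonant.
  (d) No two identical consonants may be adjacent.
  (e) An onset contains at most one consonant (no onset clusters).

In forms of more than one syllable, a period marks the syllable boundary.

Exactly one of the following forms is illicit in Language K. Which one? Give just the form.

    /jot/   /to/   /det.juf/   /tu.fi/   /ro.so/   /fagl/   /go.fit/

/jot/ — σ1 onset /j/, coda /t/ ok → licit
/to/ — σ1 onset /t/, coda /∅/ ok → licit
/det.juf/ — σ1 onset /d/, coda /t/ ok; σ2 onset /j/, coda /f/ ok → licit
/tu.fi/ — σ1 onset /t/, coda /∅/ ok; σ2 onset /f/, coda /∅/ ok → licit
/ro.so/ — σ1 onset /r/, coda /∅/ ok; σ2 onset /s/, coda /∅/ ok → licit
/fagl/ — violates constraint (c): syllable 1 coda /gl/ has 2 consonants (> 1) → illicit
/go.fit/ — σ1 onset /g/, coda /∅/ ok; σ2 onset /f/, coda /t/ ok → licit

/fagl/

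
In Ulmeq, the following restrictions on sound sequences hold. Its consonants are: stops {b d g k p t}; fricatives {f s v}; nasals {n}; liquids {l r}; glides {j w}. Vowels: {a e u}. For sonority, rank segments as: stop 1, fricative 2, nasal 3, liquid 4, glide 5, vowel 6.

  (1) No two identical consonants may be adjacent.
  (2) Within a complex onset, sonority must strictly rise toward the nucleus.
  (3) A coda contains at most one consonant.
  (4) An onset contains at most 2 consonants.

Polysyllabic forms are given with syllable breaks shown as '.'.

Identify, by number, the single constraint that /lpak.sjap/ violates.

2

/lpak.sjap/: syllable 1 onset /lp/: /l/ (liquid, 4) → /p/ (stop, 1) does not rise.
This is a violation of constraint 2: "Within a complex onset, sonority must strictly rise toward the nucleus."
The remaining constraints (1, 3, 4) are satisfied.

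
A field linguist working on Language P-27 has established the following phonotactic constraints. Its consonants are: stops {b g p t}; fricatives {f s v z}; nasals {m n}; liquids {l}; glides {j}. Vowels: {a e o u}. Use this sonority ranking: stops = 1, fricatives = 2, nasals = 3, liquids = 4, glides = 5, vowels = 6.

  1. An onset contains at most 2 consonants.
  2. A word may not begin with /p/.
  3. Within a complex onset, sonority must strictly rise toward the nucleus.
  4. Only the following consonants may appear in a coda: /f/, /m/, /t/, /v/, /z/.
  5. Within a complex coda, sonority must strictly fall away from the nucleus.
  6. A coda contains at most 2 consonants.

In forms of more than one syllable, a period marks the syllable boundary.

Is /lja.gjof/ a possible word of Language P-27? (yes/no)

yes

/lja.gjof/ — σ1 onset /lj/ (4→5 rises), coda /∅/ ok; σ2 onset /gj/ (1→5 rises), coda /f/ ok → phonotactically legal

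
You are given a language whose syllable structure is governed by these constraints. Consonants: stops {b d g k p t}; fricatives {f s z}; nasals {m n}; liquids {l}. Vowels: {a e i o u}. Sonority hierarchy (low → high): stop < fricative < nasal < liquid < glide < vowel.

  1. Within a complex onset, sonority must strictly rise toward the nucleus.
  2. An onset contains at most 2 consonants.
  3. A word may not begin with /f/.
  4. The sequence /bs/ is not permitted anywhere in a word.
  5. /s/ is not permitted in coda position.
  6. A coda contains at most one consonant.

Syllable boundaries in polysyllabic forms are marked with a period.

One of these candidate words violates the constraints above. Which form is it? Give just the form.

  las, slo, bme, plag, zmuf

las — violates constraint 5: syllable 1 coda contains /s/ → ill-formed
slo — σ1 onset /sl/ (2→4 rises), coda /∅/ ok → well-formed
bme — σ1 onset /bm/ (1→3 rises), coda /∅/ ok → well-formed
plag — σ1 onset /pl/ (1→4 rises), coda /g/ ok → well-formed
zmuf — σ1 onset /zm/ (2→3 rises), coda /f/ ok → well-formed

las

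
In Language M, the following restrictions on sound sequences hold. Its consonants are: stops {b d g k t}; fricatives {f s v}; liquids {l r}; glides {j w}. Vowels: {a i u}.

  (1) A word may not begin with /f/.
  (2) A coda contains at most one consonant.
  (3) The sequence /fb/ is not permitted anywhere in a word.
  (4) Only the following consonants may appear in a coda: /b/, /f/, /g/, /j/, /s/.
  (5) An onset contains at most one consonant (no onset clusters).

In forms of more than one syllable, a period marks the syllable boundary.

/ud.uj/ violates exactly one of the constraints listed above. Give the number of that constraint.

/ud.uj/: syllable 1 coda contains /d/, which is not a licensed coda consonant.
This is a violation of constraint 4: "Only the following consonants may appear in a coda: /b/, /f/, /g/, /j/, /s/."
The remaining constraints (1, 2, 3, 5) are satisfied.

4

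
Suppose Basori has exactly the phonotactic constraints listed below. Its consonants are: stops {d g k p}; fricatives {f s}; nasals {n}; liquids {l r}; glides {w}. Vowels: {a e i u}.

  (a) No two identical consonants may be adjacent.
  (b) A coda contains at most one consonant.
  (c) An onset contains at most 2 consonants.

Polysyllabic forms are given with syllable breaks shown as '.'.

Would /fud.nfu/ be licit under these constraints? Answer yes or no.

/fud.nfu/ — σ1 onset /f/, coda /d/ ok; σ2 onset /nf/ (2C), coda /∅/ ok → licit

yes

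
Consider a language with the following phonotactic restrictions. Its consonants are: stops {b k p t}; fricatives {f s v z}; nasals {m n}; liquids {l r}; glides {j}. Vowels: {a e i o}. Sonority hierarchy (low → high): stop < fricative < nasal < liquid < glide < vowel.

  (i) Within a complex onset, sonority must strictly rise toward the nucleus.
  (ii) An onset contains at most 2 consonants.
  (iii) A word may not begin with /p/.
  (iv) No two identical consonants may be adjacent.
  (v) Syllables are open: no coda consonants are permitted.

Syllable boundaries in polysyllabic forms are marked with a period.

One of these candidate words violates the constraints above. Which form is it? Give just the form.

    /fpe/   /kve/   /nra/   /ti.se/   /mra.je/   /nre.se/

/fpe/

/fpe/ — violates constraint (i): syllable 1 onset /fp/: /f/ (fricative, 2) → /p/ (stop, 1) does not rise → ill-formed
/kve/ — σ1 onset /kv/ (1→2 rises), coda /∅/ ok → well-formed
/nra/ — σ1 onset /nr/ (3→4 rises), coda /∅/ ok → well-formed
/ti.se/ — σ1 onset /t/, coda /∅/ ok; σ2 onset /s/, coda /∅/ ok → well-formed
/mra.je/ — σ1 onset /mr/ (3→4 rises), coda /∅/ ok; σ2 onset /j/, coda /∅/ ok → well-formed
/nre.se/ — σ1 onset /nr/ (3→4 rises), coda /∅/ ok; σ2 onset /s/, coda /∅/ ok → well-formed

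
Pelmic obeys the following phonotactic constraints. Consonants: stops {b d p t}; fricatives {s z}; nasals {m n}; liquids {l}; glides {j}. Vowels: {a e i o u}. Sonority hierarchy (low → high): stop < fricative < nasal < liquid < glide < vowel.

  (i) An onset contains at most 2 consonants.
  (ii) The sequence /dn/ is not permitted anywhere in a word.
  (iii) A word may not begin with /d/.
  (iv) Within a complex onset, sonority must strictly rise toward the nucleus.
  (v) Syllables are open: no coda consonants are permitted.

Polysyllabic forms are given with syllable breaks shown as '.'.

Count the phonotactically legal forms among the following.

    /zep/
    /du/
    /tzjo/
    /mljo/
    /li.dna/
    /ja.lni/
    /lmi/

0

/zep/ — violates constraint (v): syllable 1 coda /p/ has 1 consonant (> 0) → phonotactically illegal
/du/ — violates constraint (iii): word begins with /d/ → phonotactically illegal
/tzjo/ — violates constraint (i): syllable 1 onset /tzj/ has 3 consonants (> 2) → phonotactically illegal
/mljo/ — violates constraint (i): syllable 1 onset /mlj/ has 3 consonants (> 2) → phonotactically illegal
/li.dna/ — violates constraint (ii): contains banned sequence /dn/ → phonotactically illegal
/ja.lni/ — violates constraint (iv): syllable 2 onset /ln/: /l/ (liquid, 4) → /n/ (nasal, 3) does not rise → phonotactically illegal
/lmi/ — violates constraint (iv): syllable 1 onset /lm/: /l/ (liquid, 4) → /m/ (nasal, 3) does not rise → phonotactically illegal
No form is phonotactically legal → 0.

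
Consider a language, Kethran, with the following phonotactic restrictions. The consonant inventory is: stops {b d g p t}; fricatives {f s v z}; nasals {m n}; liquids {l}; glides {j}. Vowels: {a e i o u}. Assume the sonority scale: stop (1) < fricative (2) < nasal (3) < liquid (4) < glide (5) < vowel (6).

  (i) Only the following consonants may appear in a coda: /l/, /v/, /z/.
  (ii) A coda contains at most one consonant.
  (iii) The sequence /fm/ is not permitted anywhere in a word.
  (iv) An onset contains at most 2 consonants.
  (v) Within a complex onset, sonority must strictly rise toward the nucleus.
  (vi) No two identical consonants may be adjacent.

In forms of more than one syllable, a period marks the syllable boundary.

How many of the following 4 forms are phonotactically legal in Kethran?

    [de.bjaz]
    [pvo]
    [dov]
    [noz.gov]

[de.bjaz] — σ1 onset /d/, coda /∅/ ok; σ2 onset /bj/ (1→5 rises), coda /z/ ok → phonotactically legal
[pvo] — σ1 onset /pv/ (1→2 rises), coda /∅/ ok → phonotactically legal
[dov] — σ1 onset /d/, coda /v/ ok → phonotactically legal
[noz.gov] — σ1 onset /n/, coda /z/ ok; σ2 onset /g/, coda /v/ ok → phonotactically legal
Phonotactically legal: [de.bjaz], [pvo], [dov], [noz.gov] → 4.

4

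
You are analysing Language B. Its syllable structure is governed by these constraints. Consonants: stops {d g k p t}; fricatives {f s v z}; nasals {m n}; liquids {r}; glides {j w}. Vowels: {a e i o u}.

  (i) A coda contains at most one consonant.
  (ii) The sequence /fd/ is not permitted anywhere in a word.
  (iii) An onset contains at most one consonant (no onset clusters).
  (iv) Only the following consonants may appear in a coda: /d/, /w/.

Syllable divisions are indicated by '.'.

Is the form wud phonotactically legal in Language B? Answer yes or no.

yes

wud — σ1 onset /w/, coda /d/ ok → phonotactically legal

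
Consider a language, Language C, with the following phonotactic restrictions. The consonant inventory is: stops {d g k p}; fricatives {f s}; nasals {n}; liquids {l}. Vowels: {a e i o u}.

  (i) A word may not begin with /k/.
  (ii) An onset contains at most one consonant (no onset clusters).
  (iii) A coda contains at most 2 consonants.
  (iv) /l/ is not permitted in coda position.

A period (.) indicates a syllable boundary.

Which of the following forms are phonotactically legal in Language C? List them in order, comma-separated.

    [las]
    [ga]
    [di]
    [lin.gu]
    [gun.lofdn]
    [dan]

[las] — σ1 onset /l/, coda /s/ ok → phonotactically legal
[ga] — σ1 onset /g/, coda /∅/ ok → phonotactically legal
[di] — σ1 onset /d/, coda /∅/ ok → phonotactically legal
[lin.gu] — σ1 onset /l/, coda /n/ ok; σ2 onset /g/, coda /∅/ ok → phonotactically legal
[gun.lofdn] — violates constraint (iii): syllable 2 coda /fdn/ has 3 consonants (> 2) → phonotactically illegal
[dan] — σ1 onset /d/, coda /n/ ok → phonotactically legal

[las], [ga], [di], [lin.gu], [dan]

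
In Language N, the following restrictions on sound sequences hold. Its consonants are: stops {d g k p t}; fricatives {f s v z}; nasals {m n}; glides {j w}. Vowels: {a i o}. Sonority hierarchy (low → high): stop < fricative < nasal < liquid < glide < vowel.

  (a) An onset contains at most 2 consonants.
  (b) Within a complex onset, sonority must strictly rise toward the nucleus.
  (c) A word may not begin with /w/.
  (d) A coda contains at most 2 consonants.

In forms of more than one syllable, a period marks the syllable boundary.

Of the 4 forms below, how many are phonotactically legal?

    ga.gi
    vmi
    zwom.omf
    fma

ga.gi — σ1 onset /g/, coda /∅/ ok; σ2 onset /g/, coda /∅/ ok → phonotactically legal
vmi — σ1 onset /vm/ (2→3 rises), coda /∅/ ok → phonotactically legal
zwom.omf — σ1 onset /zw/ (2→5 rises), coda /m/ ok; σ2 onset /∅/, coda /mf/ (2C) ok → phonotactically legal
fma — σ1 onset /fm/ (2→3 rises), coda /∅/ ok → phonotactically legal
Phonotactically legal: ga.gi, vmi, zwom.omf, fma → 4.

4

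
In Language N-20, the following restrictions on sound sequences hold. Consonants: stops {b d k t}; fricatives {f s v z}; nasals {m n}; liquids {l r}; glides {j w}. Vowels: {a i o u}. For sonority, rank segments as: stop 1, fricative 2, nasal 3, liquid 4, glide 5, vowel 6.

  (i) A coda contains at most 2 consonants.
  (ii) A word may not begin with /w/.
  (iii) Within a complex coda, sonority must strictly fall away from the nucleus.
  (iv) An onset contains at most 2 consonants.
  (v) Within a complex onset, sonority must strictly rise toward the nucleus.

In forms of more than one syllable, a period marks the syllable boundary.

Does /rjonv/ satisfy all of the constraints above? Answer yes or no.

/rjonv/ — σ1 onset /rj/ (4→5 rises), coda /nv/ (3→2 falls) ok → phonotactically legal

yes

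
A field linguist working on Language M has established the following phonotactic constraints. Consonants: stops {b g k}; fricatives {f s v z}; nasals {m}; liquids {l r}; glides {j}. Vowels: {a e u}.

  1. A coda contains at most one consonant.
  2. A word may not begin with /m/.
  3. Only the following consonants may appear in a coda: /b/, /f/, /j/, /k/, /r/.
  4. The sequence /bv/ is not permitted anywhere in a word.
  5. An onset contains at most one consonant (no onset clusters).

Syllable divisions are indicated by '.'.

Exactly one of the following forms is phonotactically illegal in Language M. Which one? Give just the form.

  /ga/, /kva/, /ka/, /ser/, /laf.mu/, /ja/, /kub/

/ga/ — σ1 onset /g/, coda /∅/ ok → phonotactically legal
/kva/ — violates constraint 5: syllable 1 onset /kv/ has 2 consonants (> 1) → phonotactically illegal
/ka/ — σ1 onset /k/, coda /∅/ ok → phonotactically legal
/ser/ — σ1 onset /s/, coda /r/ ok → phonotactically legal
/laf.mu/ — σ1 onset /l/, coda /f/ ok; σ2 onset /m/, coda /∅/ ok → phonotactically legal
/ja/ — σ1 onset /j/, coda /∅/ ok → phonotactically legal
/kub/ — σ1 onset /k/, coda /b/ ok → phonotactically legal

/kva/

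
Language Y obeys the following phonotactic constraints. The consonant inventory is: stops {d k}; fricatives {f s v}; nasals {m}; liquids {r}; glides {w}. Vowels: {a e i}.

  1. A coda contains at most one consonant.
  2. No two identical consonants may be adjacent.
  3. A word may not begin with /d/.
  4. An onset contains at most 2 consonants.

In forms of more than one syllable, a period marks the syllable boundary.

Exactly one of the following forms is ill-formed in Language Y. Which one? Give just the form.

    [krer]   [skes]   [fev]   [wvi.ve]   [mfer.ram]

[mfer.ram]

[krer] — σ1 onset /kr/ (2C), coda /r/ ok → well-formed
[skes] — σ1 onset /sk/ (2C), coda /s/ ok → well-formed
[fev] — σ1 onset /f/, coda /v/ ok → well-formed
[wvi.ve] — σ1 onset /wv/ (2C), coda /∅/ ok; σ2 onset /v/, coda /∅/ ok → well-formed
[mfer.ram] — violates constraint 2: adjacent identical consonants /rr/ → ill-formed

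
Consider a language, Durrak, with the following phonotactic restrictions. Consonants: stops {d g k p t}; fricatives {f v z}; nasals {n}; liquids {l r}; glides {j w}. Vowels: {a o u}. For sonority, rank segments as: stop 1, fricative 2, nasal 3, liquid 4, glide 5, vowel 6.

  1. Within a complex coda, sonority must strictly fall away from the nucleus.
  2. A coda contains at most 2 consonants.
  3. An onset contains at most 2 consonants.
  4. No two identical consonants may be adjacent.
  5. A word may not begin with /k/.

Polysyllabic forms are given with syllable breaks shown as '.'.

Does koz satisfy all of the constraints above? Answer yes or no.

koz — violates constraint 5: word begins with /k/ → illicit

no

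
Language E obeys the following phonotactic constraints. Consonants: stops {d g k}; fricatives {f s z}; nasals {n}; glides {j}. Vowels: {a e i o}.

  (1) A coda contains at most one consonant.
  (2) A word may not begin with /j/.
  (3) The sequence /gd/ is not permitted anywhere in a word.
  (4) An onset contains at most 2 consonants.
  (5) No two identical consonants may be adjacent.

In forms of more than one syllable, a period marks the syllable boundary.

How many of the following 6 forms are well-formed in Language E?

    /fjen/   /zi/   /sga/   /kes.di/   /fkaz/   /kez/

6

/fjen/ — σ1 onset /fj/ (2C), coda /n/ ok → well-formed
/zi/ — σ1 onset /z/, coda /∅/ ok → well-formed
/sga/ — σ1 onset /sg/ (2C), coda /∅/ ok → well-formed
/kes.di/ — σ1 onset /k/, coda /s/ ok; σ2 onset /d/, coda /∅/ ok → well-formed
/fkaz/ — σ1 onset /fk/ (2C), coda /z/ ok → well-formed
/kez/ — σ1 onset /k/, coda /z/ ok → well-formed
Well-formed: /fjen/, /zi/, /sga/, /kes.di/, /fkaz/, /kez/ → 6.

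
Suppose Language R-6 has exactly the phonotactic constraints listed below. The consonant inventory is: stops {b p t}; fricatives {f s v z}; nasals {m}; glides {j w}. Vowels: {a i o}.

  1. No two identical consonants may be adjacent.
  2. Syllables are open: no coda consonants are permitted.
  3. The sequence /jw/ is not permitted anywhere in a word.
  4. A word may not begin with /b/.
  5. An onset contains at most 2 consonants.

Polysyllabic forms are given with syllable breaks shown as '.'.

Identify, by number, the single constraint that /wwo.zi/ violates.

/wwo.zi/: adjacent identical consonants /ww/.
This is a violation of constraint 1: "No two identical consonants may be adjacent."
The remaining constraints (2, 3, 4, 5) are satisfied.

1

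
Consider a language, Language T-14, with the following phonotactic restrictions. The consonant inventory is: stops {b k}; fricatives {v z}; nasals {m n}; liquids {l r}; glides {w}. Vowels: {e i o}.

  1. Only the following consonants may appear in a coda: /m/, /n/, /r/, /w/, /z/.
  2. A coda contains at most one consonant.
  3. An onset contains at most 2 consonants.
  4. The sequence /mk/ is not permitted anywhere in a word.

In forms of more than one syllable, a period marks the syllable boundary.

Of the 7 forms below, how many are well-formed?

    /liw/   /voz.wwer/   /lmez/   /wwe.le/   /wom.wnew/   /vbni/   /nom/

/liw/ — σ1 onset /l/, coda /w/ ok → well-formed
/voz.wwer/ — σ1 onset /v/, coda /z/ ok; σ2 onset /ww/ (2C), coda /r/ ok → well-formed
/lmez/ — σ1 onset /lm/ (2C), coda /z/ ok → well-formed
/wwe.le/ — σ1 onset /ww/ (2C), coda /∅/ ok; σ2 onset /l/, coda /∅/ ok → well-formed
/wom.wnew/ — σ1 onset /w/, coda /m/ ok; σ2 onset /wn/ (2C), coda /w/ ok → well-formed
/vbni/ — violates constraint 3: syllable 1 onset /vbn/ has 3 consonants (> 2) → ill-formed
/nom/ — σ1 onset /n/, coda /m/ ok → well-formed
Well-formed: /liw/, /voz.wwer/, /lmez/, /wwe.le/, /wom.wnew/, /nom/ → 6.

6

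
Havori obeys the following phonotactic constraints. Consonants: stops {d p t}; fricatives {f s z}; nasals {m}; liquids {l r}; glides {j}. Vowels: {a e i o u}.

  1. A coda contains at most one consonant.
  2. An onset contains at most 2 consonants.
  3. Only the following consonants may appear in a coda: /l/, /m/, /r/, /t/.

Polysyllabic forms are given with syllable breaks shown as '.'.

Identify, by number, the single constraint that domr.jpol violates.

1

domr.jpol: syllable 1 coda /mr/ has 2 consonants (> 1).
This is a violation of constraint 1: "A coda contains at most one consonant."
The remaining constraints (2, 3) are satisfied.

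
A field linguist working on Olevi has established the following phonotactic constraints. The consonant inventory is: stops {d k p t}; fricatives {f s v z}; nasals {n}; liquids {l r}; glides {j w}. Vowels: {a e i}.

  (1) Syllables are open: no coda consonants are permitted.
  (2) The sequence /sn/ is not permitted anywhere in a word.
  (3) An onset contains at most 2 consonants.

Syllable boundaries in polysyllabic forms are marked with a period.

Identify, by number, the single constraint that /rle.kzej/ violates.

/rle.kzej/: syllable 2 coda /j/ has 1 consonant (> 0).
This is a violation of constraint 1: "Syllables are open: no coda consonants are permitted."
The remaining constraints (2, 3) are satisfied.

1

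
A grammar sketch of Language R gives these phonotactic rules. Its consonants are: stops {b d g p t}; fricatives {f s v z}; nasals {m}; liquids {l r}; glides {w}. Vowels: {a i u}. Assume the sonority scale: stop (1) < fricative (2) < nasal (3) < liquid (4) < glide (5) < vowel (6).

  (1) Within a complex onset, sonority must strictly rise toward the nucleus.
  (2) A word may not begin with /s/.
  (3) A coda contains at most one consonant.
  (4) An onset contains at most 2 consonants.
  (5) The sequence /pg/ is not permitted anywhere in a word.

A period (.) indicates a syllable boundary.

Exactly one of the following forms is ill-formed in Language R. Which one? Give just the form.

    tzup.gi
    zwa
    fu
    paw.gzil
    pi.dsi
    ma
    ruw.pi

tzup.gi

tzup.gi — violates constraint 5: contains banned sequence /pg/ → ill-formed
zwa — σ1 onset /zw/ (2→5 rises), coda /∅/ ok → well-formed
fu — σ1 onset /f/, coda /∅/ ok → well-formed
paw.gzil — σ1 onset /p/, coda /w/ ok; σ2 onset /gz/ (1→2 rises), coda /l/ ok → well-formed
pi.dsi — σ1 onset /p/, coda /∅/ ok; σ2 onset /ds/ (1→2 rises), coda /∅/ ok → well-formed
ma — σ1 onset /m/, coda /∅/ ok → well-formed
ruw.pi — σ1 onset /r/, coda /w/ ok; σ2 onset /p/, coda /∅/ ok → well-formed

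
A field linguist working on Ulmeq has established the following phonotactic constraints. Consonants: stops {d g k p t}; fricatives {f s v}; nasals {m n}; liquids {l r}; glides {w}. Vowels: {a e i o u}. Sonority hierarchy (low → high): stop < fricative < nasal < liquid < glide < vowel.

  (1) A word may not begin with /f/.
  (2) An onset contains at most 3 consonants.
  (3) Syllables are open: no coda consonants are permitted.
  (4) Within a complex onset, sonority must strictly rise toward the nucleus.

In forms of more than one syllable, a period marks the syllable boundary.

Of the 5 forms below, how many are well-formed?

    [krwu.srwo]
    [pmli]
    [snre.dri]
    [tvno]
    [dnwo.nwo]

5

[krwu.srwo] — σ1 onset /krw/ (1→4→5 rises), coda /∅/ ok; σ2 onset /srw/ (2→4→5 rises), coda /∅/ ok → well-formed
[pmli] — σ1 onset /pml/ (1→3→4 rises), coda /∅/ ok → well-formed
[snre.dri] — σ1 onset /snr/ (2→3→4 rises), coda /∅/ ok; σ2 onset /dr/ (1→4 rises), coda /∅/ ok → well-formed
[tvno] — σ1 onset /tvn/ (1→2→3 rises), coda /∅/ ok → well-formed
[dnwo.nwo] — σ1 onset /dnw/ (1→3→5 rises), coda /∅/ ok; σ2 onset /nw/ (3→5 rises), coda /∅/ ok → well-formed
Well-formed: [krwu.srwo], [pmli], [snre.dri], [tvno], [dnwo.nwo] → 5.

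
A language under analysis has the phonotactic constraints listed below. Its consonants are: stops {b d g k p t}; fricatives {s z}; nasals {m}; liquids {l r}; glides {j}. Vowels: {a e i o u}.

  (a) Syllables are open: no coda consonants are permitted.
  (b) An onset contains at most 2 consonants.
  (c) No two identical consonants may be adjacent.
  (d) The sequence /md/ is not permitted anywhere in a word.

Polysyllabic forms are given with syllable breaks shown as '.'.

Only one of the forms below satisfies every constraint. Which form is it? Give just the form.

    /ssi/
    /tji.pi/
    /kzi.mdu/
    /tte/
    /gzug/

/tji.pi/

/ssi/ — violates constraint (c): adjacent identical consonants /ss/ → phonotactically illegal
/tji.pi/ — σ1 onset /tj/ (2C), coda /∅/ ok; σ2 onset /p/, coda /∅/ ok → phonotactically legal
/kzi.mdu/ — violates constraint (d): contains banned sequence /md/ → phonotactically illegal
/tte/ — violates constraint (c): adjacent identical consonants /tt/ → phonotactically illegal
/gzug/ — violates constraint (a): syllable 1 coda /g/ has 1 consonant (> 0) → phonotactically illegal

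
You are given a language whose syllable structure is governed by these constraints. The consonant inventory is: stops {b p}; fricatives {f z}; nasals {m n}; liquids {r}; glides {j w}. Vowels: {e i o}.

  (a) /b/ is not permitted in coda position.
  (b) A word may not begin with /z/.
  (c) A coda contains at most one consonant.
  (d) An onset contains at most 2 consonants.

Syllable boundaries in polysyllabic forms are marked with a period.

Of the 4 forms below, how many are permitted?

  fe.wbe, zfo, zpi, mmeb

fe.wbe — σ1 onset /f/, coda /∅/ ok; σ2 onset /wb/ (2C), coda /∅/ ok → permitted
zfo — violates constraint (b): word begins with /z/ → not permitted
zpi — violates constraint (b): word begins with /z/ → not permitted
mmeb — violates constraint (a): syllable 1 coda contains /b/ → not permitted
Permitted: fe.wbe → 1.

1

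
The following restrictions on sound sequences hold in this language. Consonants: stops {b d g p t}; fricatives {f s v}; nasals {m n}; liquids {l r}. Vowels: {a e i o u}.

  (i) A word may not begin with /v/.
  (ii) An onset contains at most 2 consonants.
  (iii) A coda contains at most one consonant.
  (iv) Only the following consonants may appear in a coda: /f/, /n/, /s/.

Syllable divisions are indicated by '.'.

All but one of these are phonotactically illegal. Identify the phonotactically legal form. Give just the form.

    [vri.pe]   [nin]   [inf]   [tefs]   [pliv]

[vri.pe] — violates constraint (i): word begins with /v/ → phonotactically illegal
[nin] — σ1 onset /n/, coda /n/ ok → phonotactically legal
[inf] — violates constraint (iii): syllable 1 coda /nf/ has 2 consonants (> 1) → phonotactically illegal
[tefs] — violates constraint (iii): syllable 1 coda /fs/ has 2 consonants (> 1) → phonotactically illegal
[pliv] — violates constraint (iv): syllable 1 coda contains /v/, which is not a licensed coda consonant → phonotactically illegal

[nin]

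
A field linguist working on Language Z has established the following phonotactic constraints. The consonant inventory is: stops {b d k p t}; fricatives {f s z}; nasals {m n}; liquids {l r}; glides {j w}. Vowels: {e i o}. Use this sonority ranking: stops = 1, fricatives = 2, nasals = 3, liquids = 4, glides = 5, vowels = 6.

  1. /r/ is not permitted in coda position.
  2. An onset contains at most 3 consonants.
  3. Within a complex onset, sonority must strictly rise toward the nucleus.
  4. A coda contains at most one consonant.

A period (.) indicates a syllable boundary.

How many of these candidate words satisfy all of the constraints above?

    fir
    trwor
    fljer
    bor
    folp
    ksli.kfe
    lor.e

fir — violates constraint 1: syllable 1 coda contains /r/ → ill-formed
trwor — violates constraint 1: syllable 1 coda contains /r/ → ill-formed
fljer — violates constraint 1: syllable 1 coda contains /r/ → ill-formed
bor — violates constraint 1: syllable 1 coda contains /r/ → ill-formed
folp — violates constraint 4: syllable 1 coda /lp/ has 2 consonants (> 1) → ill-formed
ksli.kfe — σ1 onset /ksl/ (1→2→4 rises), coda /∅/ ok; σ2 onset /kf/ (1→2 rises), coda /∅/ ok → well-formed
lor.e — violates constraint 1: syllable 1 coda contains /r/ → ill-formed
Well-formed: ksli.kfe → 1.

1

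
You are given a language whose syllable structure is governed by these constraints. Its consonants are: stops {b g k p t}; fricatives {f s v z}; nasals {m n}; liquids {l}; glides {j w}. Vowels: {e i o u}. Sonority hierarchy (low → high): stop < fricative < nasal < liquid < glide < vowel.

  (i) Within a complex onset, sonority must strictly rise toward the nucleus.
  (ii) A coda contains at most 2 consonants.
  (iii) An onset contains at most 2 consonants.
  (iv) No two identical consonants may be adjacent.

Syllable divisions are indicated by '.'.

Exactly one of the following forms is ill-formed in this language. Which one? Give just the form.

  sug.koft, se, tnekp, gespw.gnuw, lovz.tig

gespw.gnuw

sug.koft — σ1 onset /s/, coda /g/ ok; σ2 onset /k/, coda /ft/ (2C) ok → well-formed
se — σ1 onset /s/, coda /∅/ ok → well-formed
tnekp — σ1 onset /tn/ (1→3 rises), coda /kp/ (2C) ok → well-formed
gespw.gnuw — violates constraint (ii): syllable 1 coda /spw/ has 3 consonants (> 2) → ill-formed
lovz.tig — σ1 onset /l/, coda /vz/ (2C) ok; σ2 onset /t/, coda /g/ ok → well-formed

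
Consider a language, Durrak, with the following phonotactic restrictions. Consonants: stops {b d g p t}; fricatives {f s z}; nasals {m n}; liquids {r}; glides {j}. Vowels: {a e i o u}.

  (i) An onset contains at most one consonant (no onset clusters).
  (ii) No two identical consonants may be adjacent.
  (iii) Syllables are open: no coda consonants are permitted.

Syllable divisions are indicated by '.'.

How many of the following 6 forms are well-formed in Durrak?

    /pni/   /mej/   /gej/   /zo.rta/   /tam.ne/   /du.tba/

0

/pni/ — violates constraint (i): syllable 1 onset /pn/ has 2 consonants (> 1) → ill-formed
/mej/ — violates constraint (iii): syllable 1 coda /j/ has 1 consonant (> 0) → ill-formed
/gej/ — violates constraint (iii): syllable 1 coda /j/ has 1 consonant (> 0) → ill-formed
/zo.rta/ — violates constraint (i): syllable 2 onset /rt/ has 2 consonants (> 1) → ill-formed
/tam.ne/ — violates constraint (iii): syllable 1 coda /m/ has 1 consonant (> 0) → ill-formed
/du.tba/ — violates constraint (i): syllable 2 onset /tb/ has 2 consonants (> 1) → ill-formed
No form is well-formed → 0.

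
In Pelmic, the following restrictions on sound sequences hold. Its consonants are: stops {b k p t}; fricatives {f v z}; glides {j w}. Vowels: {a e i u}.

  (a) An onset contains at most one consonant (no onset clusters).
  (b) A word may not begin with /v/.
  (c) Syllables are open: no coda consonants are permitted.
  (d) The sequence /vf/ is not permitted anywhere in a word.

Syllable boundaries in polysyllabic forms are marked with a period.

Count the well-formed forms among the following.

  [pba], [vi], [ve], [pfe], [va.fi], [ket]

[pba] — violates constraint (a): syllable 1 onset /pb/ has 2 consonants (> 1) → ill-formed
[vi] — violates constraint (b): word begins with /v/ → ill-formed
[ve] — violates constraint (b): word begins with /v/ → ill-formed
[pfe] — violates constraint (a): syllable 1 onset /pf/ has 2 consonants (> 1) → ill-formed
[va.fi] — violates constraint (b): word begins with /v/ → ill-formed
[ket] — violates constraint (c): syllable 1 coda /t/ has 1 consonant (> 0) → ill-formed
No form is well-formed → 0.

0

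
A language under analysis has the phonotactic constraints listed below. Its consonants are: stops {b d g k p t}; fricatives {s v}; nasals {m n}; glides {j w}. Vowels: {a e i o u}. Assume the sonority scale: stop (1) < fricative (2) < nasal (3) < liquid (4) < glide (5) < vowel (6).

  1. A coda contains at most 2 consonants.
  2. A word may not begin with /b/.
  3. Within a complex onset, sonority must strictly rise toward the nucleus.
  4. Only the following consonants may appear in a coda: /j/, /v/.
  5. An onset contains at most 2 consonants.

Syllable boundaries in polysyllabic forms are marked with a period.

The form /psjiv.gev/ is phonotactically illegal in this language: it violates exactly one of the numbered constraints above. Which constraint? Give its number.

5

/psjiv.gev/: syllable 1 onset /psj/ has 3 consonants (> 2).
This is a violation of constraint 5: "An onset contains at most 2 consonants."
The remaining constraints (1, 2, 3, 4) are satisfied.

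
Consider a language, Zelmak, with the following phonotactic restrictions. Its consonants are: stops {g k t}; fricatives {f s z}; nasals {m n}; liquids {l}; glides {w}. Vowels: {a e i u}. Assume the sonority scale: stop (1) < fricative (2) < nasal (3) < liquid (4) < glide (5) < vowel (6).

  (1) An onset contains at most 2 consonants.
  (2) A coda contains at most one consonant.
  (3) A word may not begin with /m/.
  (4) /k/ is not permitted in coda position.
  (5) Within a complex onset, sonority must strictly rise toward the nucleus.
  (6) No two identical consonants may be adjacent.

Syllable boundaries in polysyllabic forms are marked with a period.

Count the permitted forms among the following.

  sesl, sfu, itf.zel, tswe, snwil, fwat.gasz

0

sesl — violates constraint 2: syllable 1 coda /sl/ has 2 consonants (> 1) → not permitted
sfu — violates constraint 5: syllable 1 onset /sf/: /s/ (fricative, 2) → /f/ (fricative, 2) does not rise → not permitted
itf.zel — violates constraint 2: syllable 1 coda /tf/ has 2 consonants (> 1) → not permitted
tswe — violates constraint 1: syllable 1 onset /tsw/ has 3 consonants (> 2) → not permitted
snwil — violates constraint 1: syllable 1 onset /snw/ has 3 consonants (> 2) → not permitted
fwat.gasz — violates constraint 2: syllable 2 coda /sz/ has 2 consonants (> 1) → not permitted
No form is permitted → 0.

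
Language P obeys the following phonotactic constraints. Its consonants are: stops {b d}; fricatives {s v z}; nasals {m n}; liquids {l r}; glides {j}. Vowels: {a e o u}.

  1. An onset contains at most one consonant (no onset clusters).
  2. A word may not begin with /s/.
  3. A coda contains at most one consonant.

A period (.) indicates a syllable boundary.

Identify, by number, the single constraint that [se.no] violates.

2

[se.no]: word begins with /s/.
This is a violation of constraint 2: "A word may not begin with /s/."
The remaining constraints (1, 3) are satisfied.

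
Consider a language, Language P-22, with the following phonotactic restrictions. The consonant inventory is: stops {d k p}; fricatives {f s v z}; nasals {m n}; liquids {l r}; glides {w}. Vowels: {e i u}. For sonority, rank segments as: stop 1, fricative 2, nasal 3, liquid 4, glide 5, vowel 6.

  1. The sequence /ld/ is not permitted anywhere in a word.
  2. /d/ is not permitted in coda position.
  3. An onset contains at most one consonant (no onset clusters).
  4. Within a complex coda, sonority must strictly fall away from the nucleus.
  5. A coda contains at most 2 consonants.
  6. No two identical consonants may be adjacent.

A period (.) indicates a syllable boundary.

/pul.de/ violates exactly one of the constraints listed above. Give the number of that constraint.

1

/pul.de/: contains banned sequence /ld/.
This is a violation of constraint 1: "The sequence /ld/ is not permitted anywhere in a word."
The remaining constraints (2, 3, 4, 5, 6) are satisfied.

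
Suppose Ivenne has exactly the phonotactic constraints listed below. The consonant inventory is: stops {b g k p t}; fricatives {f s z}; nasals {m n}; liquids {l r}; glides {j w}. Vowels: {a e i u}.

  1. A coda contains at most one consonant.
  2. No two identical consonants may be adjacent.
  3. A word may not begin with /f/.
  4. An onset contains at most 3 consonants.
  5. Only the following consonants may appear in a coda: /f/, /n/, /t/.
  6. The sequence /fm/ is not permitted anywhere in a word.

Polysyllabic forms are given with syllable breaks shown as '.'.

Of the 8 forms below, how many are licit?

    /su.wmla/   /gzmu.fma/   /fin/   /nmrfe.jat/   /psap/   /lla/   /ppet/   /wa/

2

/su.wmla/ — σ1 onset /s/, coda /∅/ ok; σ2 onset /wml/ (3C), coda /∅/ ok → licit
/gzmu.fma/ — violates constraint 6: contains banned sequence /fm/ → illicit
/fin/ — violates constraint 3: word begins with /f/ → illicit
/nmrfe.jat/ — violates constraint 4: syllable 1 onset /nmrf/ has 4 consonants (> 3) → illicit
/psap/ — violates constraint 5: syllable 1 coda contains /p/, which is not a licensed coda consonant → illicit
/lla/ — violates constraint 2: adjacent identical consonants /ll/ → illicit
/ppet/ — violates constraint 2: adjacent identical consonants /pp/ → illicit
/wa/ — σ1 onset /w/, coda /∅/ ok → licit
Licit: /su.wmla/, /wa/ → 2.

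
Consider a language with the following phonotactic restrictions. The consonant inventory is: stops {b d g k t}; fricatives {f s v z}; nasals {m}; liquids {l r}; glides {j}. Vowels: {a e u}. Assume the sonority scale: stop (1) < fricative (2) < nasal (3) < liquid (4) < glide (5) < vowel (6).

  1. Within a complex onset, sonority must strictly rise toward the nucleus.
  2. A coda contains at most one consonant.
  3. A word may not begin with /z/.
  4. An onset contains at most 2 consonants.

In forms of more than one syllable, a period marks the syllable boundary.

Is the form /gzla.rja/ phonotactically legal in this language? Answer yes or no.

no

/gzla.rja/ — violates constraint 4: syllable 1 onset /gzl/ has 3 consonants (> 2) → phonotactically illegal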